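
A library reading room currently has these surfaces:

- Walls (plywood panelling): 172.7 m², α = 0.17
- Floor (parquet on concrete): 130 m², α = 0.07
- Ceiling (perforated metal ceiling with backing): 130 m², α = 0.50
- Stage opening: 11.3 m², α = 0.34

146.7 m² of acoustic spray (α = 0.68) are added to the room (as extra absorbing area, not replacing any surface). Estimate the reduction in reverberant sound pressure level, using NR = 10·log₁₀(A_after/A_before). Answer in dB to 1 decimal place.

Total absorption A_before = 172.7×0.17 + 130×0.07 + 130×0.50 + 11.3×0.34
  = 29.359 + 9.100 + 65.000 + 3.842 = 107.301 m² sabins.
Added absorption = 146.7 × 0.68 = 99.756 sabins.
New total A_after = 207.057 sabins.
NR = 10·log₁₀(207.057/107.301) = 2.9 dB.

2.9 dB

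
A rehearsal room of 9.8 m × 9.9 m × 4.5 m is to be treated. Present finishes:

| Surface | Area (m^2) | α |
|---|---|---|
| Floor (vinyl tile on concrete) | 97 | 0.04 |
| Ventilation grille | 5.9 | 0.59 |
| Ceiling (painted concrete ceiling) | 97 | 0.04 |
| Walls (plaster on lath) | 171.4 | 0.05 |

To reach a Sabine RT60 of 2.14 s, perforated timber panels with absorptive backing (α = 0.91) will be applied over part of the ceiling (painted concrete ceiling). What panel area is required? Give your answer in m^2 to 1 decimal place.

15.0

Total absorption A₁ = 97·0.04 + 5.9·0.59 + 97·0.04 + 171.4·0.05
  = 3.880 + 3.481 + 3.880 + 8.570 = 19.811 m^2 sabins.
V = 436.59 m³. Target absorption A₂ = 0.161 × 436.59 / 2.14 = 32.846 sabins.
Absorption to add: 32.846 − 19.811 = 13.035 sabins.
Net gain per m^2: Δα = 0.91 − 0.04 = 0.87.
Area = ΔA/Δα = 13.035/0.87 = 15.0 m^2.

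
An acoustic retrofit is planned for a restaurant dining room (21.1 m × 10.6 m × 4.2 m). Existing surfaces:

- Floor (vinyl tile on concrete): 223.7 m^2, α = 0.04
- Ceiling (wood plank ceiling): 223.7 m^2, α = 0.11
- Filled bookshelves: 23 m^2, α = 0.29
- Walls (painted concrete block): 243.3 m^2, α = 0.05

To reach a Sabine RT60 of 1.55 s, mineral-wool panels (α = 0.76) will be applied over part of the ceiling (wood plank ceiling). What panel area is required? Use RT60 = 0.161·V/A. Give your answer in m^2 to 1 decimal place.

Total absorption A₁ = 223.7×0.04 + 223.7×0.11 + 23×0.29 + 243.3×0.05
  = 8.948 + 24.607 + 6.670 + 12.165 = 52.390 m^2 sabins.
V = 939.372 m³. Target absorption A₂ = 0.161 × 939.372 / 1.55 = 97.573 sabins.
ΔA needed = 97.573 − 52.390 = 45.183 sabins.
Net gain per m^2: Δα = 0.76 − 0.11 = 0.65.
Area = ΔA/Δα = 45.183/0.65 = 69.5 m^2.

69.5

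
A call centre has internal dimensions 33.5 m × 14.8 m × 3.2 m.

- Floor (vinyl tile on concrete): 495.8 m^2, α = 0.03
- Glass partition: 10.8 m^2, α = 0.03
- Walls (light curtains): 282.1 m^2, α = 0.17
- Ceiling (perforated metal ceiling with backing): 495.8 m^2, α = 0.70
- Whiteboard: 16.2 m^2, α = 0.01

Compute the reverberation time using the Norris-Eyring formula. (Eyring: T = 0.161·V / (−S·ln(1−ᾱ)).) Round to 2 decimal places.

0.52 s

Total surface area S = 495.8 + 10.8 + 282.1 + 495.8 + 16.2 = 1300.7 m^2.
Σ(Sᵢαᵢ) = 495.8×0.03 + 10.8×0.03 + 282.1×0.17 + 495.8×0.70 + 16.2×0.01 = 410.377.
ᾱ = 410.377 / 1300.7 = 0.3155.
Eyring denominator: −S ln(1−ᾱ) = 493.052.
V = 33.5 × 14.8 × 3.2 = 1586.56 m³.
RT60 = 0.161 × 1586.56 / 493.052 = 0.52 s.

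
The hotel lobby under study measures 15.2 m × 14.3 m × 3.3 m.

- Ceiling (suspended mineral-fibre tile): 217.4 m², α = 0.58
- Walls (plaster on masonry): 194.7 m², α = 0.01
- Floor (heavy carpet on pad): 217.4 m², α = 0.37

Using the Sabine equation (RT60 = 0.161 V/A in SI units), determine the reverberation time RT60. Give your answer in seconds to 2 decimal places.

0.55 s

A = Σ Sᵢαᵢ = 217.4×0.58 + 194.7×0.01 + 217.4×0.37 = 208.477 sabins.
Room volume: 717.288 m³.
T = 0.161 V/A = 0.161·717.288/208.477 = 0.55 s.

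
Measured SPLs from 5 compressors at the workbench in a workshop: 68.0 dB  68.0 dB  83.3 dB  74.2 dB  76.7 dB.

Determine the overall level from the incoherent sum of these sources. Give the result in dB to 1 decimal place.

84.8 dB

Σ 10^(Lᵢ/10) = 2.995e+08.
L_total = 10·log₁₀(2.995e+08) = 84.8 dB.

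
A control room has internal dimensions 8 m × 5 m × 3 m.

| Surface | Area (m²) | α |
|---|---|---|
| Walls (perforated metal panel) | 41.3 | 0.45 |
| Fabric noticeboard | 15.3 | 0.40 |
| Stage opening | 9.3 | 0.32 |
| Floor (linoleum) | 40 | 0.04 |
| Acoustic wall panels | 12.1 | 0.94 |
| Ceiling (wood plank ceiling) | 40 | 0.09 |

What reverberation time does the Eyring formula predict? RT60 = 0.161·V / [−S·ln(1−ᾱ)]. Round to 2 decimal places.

0.37 seconds

Total surface area S = 41.3 + 15.3 + 9.3 + 40 + 12.1 + 40 = 158.0 m².
Σ(Sᵢαᵢ) = 41.3·0.45 + 15.3·0.40 + 9.3·0.32 + 40·0.04 + 12.1·0.94 + 40·0.09 = 44.255.
ᾱ = 44.255 / 158.0 = 0.2801.
Eyring denominator: −S ln(1−ᾱ) = 51.926.
V = 8 × 5 × 3 = 120 m³.
RT60 = 0.161 × 120 / 51.926 = 0.37 s.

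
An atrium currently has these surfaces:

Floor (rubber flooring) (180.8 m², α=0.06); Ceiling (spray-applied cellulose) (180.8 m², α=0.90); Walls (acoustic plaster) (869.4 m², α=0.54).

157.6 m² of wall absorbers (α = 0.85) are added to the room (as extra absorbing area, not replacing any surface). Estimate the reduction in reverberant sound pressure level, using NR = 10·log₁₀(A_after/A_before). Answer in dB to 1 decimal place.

0.8 dB

A_before = Σ Sᵢαᵢ = 180.8·0.06 + 180.8·0.90 + 869.4·0.54 = 643.044 sabins.
Added absorption = 157.6 × 0.85 = 133.960 sabins.
New total A_after = 777.004 sabins.
Reduction = 10 log₁₀(A_after/A_before) = 10 log₁₀(1.2083) = 0.8 dB.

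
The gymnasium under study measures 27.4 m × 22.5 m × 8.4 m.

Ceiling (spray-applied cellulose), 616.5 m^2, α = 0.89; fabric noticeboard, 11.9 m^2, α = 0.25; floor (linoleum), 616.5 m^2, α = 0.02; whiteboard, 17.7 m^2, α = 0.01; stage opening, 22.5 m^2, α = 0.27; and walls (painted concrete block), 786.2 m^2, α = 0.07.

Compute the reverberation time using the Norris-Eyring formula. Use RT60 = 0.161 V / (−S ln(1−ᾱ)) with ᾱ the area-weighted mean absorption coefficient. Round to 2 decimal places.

1.12 seconds

S = Σ Sᵢ = 2071.3 m^2.
Absorption A = 616.5·0.89 + 11.9·0.25 + 616.5·0.02 + 17.7·0.01 + 22.5·0.27 + 786.2·0.07 = 625.276 sabins.
ᾱ = 625.276 / 2071.3 = 0.3019.
Eyring denominator: −S ln(1−ᾱ) = 744.411.
V = 27.4 × 22.5 × 8.4 = 5178.6 m³.
RT60 = 0.161 × 5178.6 / 744.411 = 1.12 s.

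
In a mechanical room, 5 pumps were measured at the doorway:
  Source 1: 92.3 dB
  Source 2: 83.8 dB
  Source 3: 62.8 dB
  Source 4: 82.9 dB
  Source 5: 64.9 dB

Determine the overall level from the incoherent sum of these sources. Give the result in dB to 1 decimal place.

93.3 dB

Σ 10^(Lᵢ/10) = 2.138e+09.
L_total = 10·log₁₀(2.138e+09) = 93.3 dB.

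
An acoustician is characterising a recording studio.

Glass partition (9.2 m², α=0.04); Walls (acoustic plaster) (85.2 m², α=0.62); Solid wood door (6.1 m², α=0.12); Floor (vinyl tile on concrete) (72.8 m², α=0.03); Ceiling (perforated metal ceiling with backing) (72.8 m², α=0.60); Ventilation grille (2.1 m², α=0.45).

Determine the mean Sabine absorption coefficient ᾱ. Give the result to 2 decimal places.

0.41

S = Σ Sᵢ = 9.2 + 85.2 + 6.1 + 72.8 + 72.8 + 2.1 = 248.2 m².
A = 9.2·0.04 + 85.2·0.62 + 6.1·0.12 + 72.8·0.03 + 72.8·0.60 + 2.1·0.45 = 100.733 sabins.
ᾱ = A/S = 0.41.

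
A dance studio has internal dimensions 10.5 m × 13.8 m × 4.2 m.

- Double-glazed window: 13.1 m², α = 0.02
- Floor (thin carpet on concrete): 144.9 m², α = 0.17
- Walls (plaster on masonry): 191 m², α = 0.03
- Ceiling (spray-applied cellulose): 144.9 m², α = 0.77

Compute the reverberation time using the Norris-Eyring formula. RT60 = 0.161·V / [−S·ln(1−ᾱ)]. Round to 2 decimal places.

0.58 seconds

S = Σ Sᵢ = 493.9 m².
Σ(Sᵢαᵢ) = 13.1×0.02 + 144.9×0.17 + 191×0.03 + 144.9×0.77 = 142.198.
Mean coefficient ᾱ = A/S = 0.2879.
−S·ln(1−ᾱ) = −493.9 × ln(1 − 0.2879) = 167.697.
V = 10.5 × 13.8 × 4.2 = 608.58 m³.
RT60 = 0.161 × 608.58 / 167.697 = 0.58 s.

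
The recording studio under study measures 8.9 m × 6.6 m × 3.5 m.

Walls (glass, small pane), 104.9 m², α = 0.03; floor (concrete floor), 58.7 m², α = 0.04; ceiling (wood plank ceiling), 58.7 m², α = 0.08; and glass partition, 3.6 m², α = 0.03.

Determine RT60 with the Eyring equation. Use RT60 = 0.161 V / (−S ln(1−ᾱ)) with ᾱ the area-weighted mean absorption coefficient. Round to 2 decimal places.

3.14 s

Total surface area S = 104.9 + 58.7 + 58.7 + 3.6 = 225.9 m².
Absorption A = 104.9·0.03 + 58.7·0.04 + 58.7·0.08 + 3.6·0.03 = 10.299 sabins.
ᾱ = 10.299 / 225.9 = 0.0456.
Eyring denominator: −S ln(1−ᾱ) = 10.543.
V = 8.9 × 6.6 × 3.5 = 205.59 m³.
RT60 = 0.161 × 205.59 / 10.543 = 3.14 s.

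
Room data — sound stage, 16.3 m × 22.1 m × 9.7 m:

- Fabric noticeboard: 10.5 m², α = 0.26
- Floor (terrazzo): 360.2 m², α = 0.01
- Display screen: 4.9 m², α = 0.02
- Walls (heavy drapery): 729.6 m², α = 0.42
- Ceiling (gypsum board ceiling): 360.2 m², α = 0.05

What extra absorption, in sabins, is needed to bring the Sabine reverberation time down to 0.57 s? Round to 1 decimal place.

656.1 sabins

A₁ = Σ Sᵢαᵢ = 10.5*0.26 + 360.2*0.01 + 4.9*0.02 + 729.6*0.42 + 360.2*0.05 = 330.872 sabins.
V = 3494.231 m³. Required absorption A₂ = 0.161 × 3494.231 / 0.57 = 986.967 sabins.
Additional absorption ΔA = 986.967 − 330.872 = 656.1 sabins.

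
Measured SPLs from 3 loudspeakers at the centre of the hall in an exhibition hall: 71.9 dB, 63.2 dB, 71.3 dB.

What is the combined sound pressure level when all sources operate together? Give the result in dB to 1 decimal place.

Σ 10^(Lᵢ/10) = 3.107e+07.
L_total = 10·log₁₀(3.107e+07) = 74.9 dB.

74.9 dB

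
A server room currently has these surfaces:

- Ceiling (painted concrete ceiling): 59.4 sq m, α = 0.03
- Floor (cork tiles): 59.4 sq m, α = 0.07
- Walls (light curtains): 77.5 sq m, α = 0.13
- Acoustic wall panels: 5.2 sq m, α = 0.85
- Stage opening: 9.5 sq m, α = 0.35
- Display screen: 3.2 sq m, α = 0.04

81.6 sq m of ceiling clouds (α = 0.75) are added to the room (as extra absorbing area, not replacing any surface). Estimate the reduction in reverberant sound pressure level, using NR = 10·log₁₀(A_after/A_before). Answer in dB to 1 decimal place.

5.5 dB

Equivalent absorption area: A_before = 59.4*0.03 + 59.4*0.07 + 77.5*0.13 + 5.2*0.85 + 9.5*0.35 + 3.2*0.04 = 23.888 sq m.
Treatment contributes 81.6·0.75 = 61.200 sabins.
A_after = 23.888 + 61.200 = 85.088 sabins.
Reduction = 10 log₁₀(A_after/A_before) = 10 log₁₀(3.5620) = 5.5 dB.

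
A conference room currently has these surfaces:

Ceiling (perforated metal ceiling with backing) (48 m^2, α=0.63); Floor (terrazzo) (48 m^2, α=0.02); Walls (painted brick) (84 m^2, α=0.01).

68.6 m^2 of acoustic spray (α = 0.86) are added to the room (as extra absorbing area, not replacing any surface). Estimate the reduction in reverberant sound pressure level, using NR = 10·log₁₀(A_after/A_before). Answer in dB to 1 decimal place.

4.5 dB

Total absorption A_before = 48×0.63 + 48×0.02 + 84×0.01
  = 30.240 + 0.960 + 0.840 = 32.040 m^2 sabins.
Added absorption = 68.6 × 0.86 = 58.996 sabins.
New total A_after = 91.036 sabins.
Reduction = 10 log₁₀(A_after/A_before) = 10 log₁₀(2.8413) = 4.5 dB.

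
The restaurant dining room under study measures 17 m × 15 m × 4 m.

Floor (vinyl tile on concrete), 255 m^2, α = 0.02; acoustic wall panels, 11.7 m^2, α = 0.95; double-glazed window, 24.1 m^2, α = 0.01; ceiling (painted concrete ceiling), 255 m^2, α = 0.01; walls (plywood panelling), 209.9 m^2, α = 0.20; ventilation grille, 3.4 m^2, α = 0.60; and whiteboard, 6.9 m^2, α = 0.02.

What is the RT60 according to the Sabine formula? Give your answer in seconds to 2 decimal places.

2.60 s

Equivalent absorption area: A = 255*0.02 + 11.7*0.95 + 24.1*0.01 + 255*0.01 + 209.9*0.20 + 3.4*0.60 + 6.9*0.02 = 63.164 m^2.
V = 17·15·4 = 1020 m³.
RT60 = 0.161 · V / A = 0.161 × 1020 / 63.164 = 2.60 s.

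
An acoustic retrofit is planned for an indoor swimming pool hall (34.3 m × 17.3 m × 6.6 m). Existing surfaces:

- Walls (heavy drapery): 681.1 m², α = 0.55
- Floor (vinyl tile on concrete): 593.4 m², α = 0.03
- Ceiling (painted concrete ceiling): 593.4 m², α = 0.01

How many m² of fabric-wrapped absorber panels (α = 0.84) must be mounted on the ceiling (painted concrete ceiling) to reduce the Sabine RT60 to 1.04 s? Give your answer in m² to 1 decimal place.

250.5

Total absorption A₁ = 681.1×0.55 + 593.4×0.03 + 593.4×0.01
  = 374.605 + 17.802 + 5.934 = 398.341 m² sabins.
V = 3916.374 m³. Target absorption A₂ = 0.161 × 3916.374 / 1.04 = 606.285 sabins.
ΔA needed = 606.285 − 398.341 = 207.944 sabins.
Each m² of panel replacing the ceiling (painted concrete ceiling) adds (0.84 − 0.01) = 0.83 sabins.
Area = ΔA/Δα = 207.944/0.83 = 250.5 m².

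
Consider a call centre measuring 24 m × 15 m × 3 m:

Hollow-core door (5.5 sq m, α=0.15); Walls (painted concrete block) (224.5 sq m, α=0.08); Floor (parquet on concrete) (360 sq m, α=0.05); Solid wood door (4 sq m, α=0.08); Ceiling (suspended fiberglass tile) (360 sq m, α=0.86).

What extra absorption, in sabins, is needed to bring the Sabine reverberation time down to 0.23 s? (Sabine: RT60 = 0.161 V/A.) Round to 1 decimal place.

Total absorption A₁ = 5.5×0.15 + 224.5×0.08 + 360×0.05 + 4×0.08 + 360×0.86
  = 0.825 + 17.960 + 18.000 + 0.320 + 309.600 = 346.705 sq m sabins.
Target A₂ = 0.161·1080/0.23 = 756.000 sabins (V = 1080 m³).
Additional absorption ΔA = 756.000 − 346.705 = 409.3 sabins.

409.3 sabins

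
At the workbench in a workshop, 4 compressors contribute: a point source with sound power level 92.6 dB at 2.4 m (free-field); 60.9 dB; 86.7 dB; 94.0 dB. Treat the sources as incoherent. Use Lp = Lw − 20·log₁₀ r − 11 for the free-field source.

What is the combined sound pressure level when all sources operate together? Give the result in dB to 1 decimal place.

Source at 2.4 m: Lp = 92.6 − 20·log₁₀(2.4) − 11 = 74.0 dB.
Sum in the linear (power) domain: Σ 10^(Lᵢ/10) = 10^(74.0/10) + 10^(60.9/10) + 10^(86.7/10) + 10^(94.0/10) = 3.006e+09.
Back to dB: 10·log₁₀ Σ = 94.8 dB.

94.8 dB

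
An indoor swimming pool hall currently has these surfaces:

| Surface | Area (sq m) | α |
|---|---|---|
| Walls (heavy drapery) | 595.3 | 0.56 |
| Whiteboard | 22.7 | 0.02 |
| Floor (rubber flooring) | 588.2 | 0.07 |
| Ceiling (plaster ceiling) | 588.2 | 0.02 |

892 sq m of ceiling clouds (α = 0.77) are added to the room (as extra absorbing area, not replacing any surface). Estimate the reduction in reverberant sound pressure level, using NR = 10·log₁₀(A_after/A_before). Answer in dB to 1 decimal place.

4.4 dB

Total absorption A_before = 595.3·0.56 + 22.7·0.02 + 588.2·0.07 + 588.2·0.02
  = 333.368 + 0.454 + 41.174 + 11.764 = 386.760 sq m sabins.
Added absorption = 892 × 0.77 = 686.840 sabins.
A_after = 386.760 + 686.840 = 1073.600 sabins.
Reduction = 10 log₁₀(A_after/A_before) = 10 log₁₀(2.7759) = 4.4 dB.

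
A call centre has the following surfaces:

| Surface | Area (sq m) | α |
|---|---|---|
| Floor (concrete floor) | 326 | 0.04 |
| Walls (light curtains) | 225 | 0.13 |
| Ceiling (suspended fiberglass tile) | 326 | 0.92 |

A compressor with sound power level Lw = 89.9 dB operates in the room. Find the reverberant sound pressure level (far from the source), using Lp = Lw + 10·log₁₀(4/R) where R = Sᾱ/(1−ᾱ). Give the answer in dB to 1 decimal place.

Σ(Sᵢαᵢ) = 326·0.04 + 225·0.13 + 326·0.92 = 342.210; total area S = 877.0 sq m.
ᾱ = 342.210/877.0 = 0.3902; R = Sᾱ/(1−ᾱ) = 342.210/(1−0.3902) = 561.184 sq m.
Lp = Lw + 10 log₁₀(4/R) = 89.9 -21.47 = 68.4 dB.

68.4 dB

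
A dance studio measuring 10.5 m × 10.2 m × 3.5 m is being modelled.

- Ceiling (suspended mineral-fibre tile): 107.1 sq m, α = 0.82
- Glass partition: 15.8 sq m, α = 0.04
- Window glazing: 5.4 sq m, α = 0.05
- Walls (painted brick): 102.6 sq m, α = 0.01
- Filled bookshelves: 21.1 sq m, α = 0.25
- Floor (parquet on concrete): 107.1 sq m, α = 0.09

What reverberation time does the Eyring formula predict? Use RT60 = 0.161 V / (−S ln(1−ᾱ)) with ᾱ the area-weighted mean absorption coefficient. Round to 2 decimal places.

0.49 sec

Total surface area S = 107.1 + 15.8 + 5.4 + 102.6 + 21.1 + 107.1 = 359.1 sq m.
Absorption A = 107.1×0.82 + 15.8×0.04 + 5.4×0.05 + 102.6×0.01 + 21.1×0.25 + 107.1×0.09 = 104.664 sabins.
ᾱ = 104.664 / 359.1 = 0.2915.
Eyring denominator: −S ln(1−ᾱ) = 123.748.
V = 10.5 × 10.2 × 3.5 = 374.85 m³.
T = 0.161·V/[−S·ln(1−ᾱ)] = 0.161·374.85/123.748 = 0.49 s.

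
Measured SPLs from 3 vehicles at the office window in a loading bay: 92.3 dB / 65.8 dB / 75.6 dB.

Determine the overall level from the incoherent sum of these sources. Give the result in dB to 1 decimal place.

92.4 dB

Sum in the linear (power) domain: Σ 10^(Lᵢ/10) = 10^(92.3/10) + 10^(65.8/10) + 10^(75.6/10) = 1.738e+09.
L_total = 10·log₁₀(1.738e+09) = 92.4 dB.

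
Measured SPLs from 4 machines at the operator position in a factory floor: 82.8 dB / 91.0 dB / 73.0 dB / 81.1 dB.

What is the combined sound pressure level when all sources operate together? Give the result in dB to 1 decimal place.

Converting to relative power and adding: 10^(82.8/10) + 10^(91.0/10) + 10^(73.0/10) + 10^(81.1/10) = 1.598e+09.
L_total = 10·log₁₀(1.598e+09) = 92.0 dB.

92.0 dB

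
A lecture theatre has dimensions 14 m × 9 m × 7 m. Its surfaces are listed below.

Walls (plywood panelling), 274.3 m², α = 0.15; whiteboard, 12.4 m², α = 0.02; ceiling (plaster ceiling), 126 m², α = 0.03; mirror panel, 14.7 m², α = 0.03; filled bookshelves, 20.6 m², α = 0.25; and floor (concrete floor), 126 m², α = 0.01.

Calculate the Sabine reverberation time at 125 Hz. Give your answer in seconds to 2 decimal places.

2.73 s

A = Σ Sᵢαᵢ = 274.3*0.15 + 12.4*0.02 + 126*0.03 + 14.7*0.03 + 20.6*0.25 + 126*0.01 = 52.024 sabins.
V = 14·9·7 = 882 m³.
T = 0.161 V/A = 0.161·882/52.024 = 2.73 s.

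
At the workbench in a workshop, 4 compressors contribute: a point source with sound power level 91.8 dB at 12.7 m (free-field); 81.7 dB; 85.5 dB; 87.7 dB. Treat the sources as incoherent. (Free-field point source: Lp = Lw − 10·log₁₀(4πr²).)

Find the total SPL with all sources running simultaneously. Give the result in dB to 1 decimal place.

Source at 12.7 m: Lp = 91.8 − 10·log₁₀(4π·12.7²) = 91.8 − 10·log₁₀(2026.830) = 58.7 dB.
Σ 10^(Lᵢ/10) = 1.092e+09.
Back to dB: 10·log₁₀ Σ = 90.4 dB.

90.4 dB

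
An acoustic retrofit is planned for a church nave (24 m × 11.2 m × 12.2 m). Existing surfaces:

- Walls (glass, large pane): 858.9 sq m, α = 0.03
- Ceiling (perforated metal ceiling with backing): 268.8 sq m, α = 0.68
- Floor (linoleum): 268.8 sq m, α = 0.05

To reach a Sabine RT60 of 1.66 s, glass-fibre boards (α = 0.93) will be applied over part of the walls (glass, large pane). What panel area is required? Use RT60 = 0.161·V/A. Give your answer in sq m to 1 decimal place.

Total absorption A₁ = 858.9*0.03 + 268.8*0.68 + 268.8*0.05
  = 25.767 + 182.784 + 13.440 = 221.991 sq m sabins.
V = 3279.36 m³. Target absorption A₂ = 0.161 × 3279.36 / 1.66 = 318.058 sabins.
Absorption to add: 318.058 − 221.991 = 96.067 sabins.
Each sq m of panel replacing the walls (glass, large pane) adds (0.93 − 0.03) = 0.90 sabins.
Panel area = 96.067 / 0.90 = 106.7 sq m.

106.7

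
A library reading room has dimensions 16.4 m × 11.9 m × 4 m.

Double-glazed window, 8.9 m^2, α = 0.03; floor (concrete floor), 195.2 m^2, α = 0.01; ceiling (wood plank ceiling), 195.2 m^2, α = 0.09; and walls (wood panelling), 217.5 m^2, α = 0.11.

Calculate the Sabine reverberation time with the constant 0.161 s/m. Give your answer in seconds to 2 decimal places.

A = Σ Sᵢαᵢ = 8.9×0.03 + 195.2×0.01 + 195.2×0.09 + 217.5×0.11 = 43.712 sabins.
V = 16.4·11.9·4 = 780.64 m³.
RT60 = 0.161 · V / A = 0.161 × 780.64 / 43.712 = 2.88 s.

2.88 s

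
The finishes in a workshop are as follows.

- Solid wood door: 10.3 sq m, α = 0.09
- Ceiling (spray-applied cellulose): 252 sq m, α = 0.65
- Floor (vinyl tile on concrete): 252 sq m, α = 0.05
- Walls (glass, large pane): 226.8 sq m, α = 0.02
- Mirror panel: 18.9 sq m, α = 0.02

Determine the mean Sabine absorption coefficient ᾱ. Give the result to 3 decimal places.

S = Σ Sᵢ = 10.3 + 252 + 252 + 226.8 + 18.9 = 760.0 sq m.
Weighted sum Σ Sα = 182.241.
ᾱ = A/S = 0.240.

0.240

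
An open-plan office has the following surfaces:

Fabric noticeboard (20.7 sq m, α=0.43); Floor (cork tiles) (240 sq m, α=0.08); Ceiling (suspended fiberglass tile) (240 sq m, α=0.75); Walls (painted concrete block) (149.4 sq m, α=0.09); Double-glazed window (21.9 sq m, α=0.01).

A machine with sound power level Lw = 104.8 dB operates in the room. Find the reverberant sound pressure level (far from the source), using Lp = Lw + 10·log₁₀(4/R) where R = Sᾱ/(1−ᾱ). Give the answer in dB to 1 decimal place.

Σ(Sᵢαᵢ) = 20.7×0.43 + 240×0.08 + 240×0.75 + 149.4×0.09 + 21.9×0.01 = 221.766; total area S = 672.0 sq m.
ᾱ = 0.3300, so room constant R = A/(1−ᾱ) = 330.994 sq m.
Lp = Lw + 10 log₁₀(4/R) = 104.8 -19.18 = 85.6 dB.

85.6 dB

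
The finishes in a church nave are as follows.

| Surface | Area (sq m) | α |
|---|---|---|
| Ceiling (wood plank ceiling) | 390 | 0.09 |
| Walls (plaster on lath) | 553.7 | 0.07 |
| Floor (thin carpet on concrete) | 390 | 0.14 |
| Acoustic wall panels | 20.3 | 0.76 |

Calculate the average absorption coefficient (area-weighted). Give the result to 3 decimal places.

Total surface area S = 1354.0 sq m.
A = 390*0.09 + 553.7*0.07 + 390*0.14 + 20.3*0.76 = 143.887 sabins.
ᾱ = 143.887 / 1354.0 = 0.106.

0.106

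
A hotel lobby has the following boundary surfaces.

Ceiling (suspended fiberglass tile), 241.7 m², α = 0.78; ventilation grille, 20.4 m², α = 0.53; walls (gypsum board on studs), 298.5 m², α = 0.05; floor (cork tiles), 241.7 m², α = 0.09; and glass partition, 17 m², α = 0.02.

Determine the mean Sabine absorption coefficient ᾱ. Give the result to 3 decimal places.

0.288

Total surface area S = 819.3 m².
Σ(Sᵢαᵢ) = 241.7*0.78 + 20.4*0.53 + 298.5*0.05 + 241.7*0.09 + 17*0.02 = 236.356.
ᾱ = A/S = 0.288.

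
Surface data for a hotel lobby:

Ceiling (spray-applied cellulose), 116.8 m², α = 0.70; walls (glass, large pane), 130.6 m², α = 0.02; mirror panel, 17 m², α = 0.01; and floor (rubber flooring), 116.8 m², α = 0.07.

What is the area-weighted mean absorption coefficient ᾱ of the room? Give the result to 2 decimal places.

0.24

S = Σ Sᵢ = 116.8 + 130.6 + 17 + 116.8 = 381.2 m².
A = 116.8×0.70 + 130.6×0.02 + 17×0.01 + 116.8×0.07 = 92.718 sabins.
ᾱ = A/S = 0.24.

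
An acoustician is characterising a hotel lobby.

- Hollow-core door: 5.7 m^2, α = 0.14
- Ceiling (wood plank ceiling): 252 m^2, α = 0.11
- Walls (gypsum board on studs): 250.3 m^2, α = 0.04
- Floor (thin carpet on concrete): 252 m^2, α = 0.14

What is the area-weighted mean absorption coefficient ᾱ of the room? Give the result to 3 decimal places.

S = Σ Sᵢ = 5.7 + 252 + 250.3 + 252 = 760.0 m^2.
Weighted sum Σ Sα = 73.810.
ᾱ = 73.810 / 760.0 = 0.097.

0.097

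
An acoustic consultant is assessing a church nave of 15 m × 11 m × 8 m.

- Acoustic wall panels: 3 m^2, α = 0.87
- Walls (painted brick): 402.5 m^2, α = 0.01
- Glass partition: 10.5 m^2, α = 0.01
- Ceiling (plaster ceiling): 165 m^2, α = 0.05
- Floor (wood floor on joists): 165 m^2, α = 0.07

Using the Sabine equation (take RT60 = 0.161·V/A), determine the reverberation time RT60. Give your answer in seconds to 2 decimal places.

Total absorption A = 3·0.87 + 402.5·0.01 + 10.5·0.01 + 165·0.05 + 165·0.07
  = 2.610 + 4.025 + 0.105 + 8.250 + 11.550 = 26.540 m^2 sabins.
Room volume: 1320 m³.
Sabine: RT60 = 0.161 × 1320 / 26.540 = 8.01 s.

8.01 s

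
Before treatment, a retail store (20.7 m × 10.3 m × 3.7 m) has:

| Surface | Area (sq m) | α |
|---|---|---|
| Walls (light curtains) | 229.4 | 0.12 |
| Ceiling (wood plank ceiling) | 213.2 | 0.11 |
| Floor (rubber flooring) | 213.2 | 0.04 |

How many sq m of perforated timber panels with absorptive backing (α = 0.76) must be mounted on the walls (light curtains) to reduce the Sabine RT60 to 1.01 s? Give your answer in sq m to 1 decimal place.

103.5

Summing Sᵢαᵢ: 27.528 + 23.452 + 8.528 → A₁ = 59.508 sabins.
V = 788.877 m³. Target absorption A₂ = 0.161 × 788.877 / 1.01 = 125.752 sabins.
ΔA needed = 125.752 − 59.508 = 66.244 sabins.
Each sq m of panel replacing the walls (light curtains) adds (0.76 − 0.12) = 0.64 sabins.
Panel area = 66.244 / 0.64 = 103.5 sq m.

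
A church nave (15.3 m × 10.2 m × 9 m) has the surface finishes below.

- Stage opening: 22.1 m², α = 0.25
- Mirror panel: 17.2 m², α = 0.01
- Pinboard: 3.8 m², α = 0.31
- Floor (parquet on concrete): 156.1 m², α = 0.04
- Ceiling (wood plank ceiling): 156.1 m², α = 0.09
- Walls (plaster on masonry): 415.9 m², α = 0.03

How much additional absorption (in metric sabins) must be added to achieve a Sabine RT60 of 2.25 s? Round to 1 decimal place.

A₁ = Σ Sᵢαᵢ = 22.1×0.25 + 17.2×0.01 + 3.8×0.31 + 156.1×0.04 + 156.1×0.09 + 415.9×0.03 = 39.645 sabins.
V = 1404.54 m³. Required absorption A₂ = 0.161 × 1404.54 / 2.25 = 100.503 sabins.
ΔA = A₂ − A₁ = 100.503 − 39.645 = 60.9 sabins.

60.9 sabins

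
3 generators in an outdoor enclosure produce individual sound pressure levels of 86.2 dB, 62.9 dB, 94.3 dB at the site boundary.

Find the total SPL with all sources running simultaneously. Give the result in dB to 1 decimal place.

94.9 dB

Converting to relative power and adding: 10^(86.2/10) + 10^(62.9/10) + 10^(94.3/10) = 3.11e+09.
Back to dB: 10·log₁₀ Σ = 94.9 dB.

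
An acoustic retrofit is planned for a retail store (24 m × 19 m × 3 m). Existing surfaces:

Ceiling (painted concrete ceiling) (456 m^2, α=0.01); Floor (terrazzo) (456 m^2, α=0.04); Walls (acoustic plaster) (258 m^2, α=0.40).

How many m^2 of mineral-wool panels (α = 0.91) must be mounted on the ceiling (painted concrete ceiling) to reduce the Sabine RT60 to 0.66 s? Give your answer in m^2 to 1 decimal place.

230.8

A₁ = Σ Sᵢαᵢ = 456*0.01 + 456*0.04 + 258*0.40 = 126.000 sabins.
Required A₂ = 0.161·1368/0.66 = 333.709 sabins.
ΔA needed = 333.709 − 126.000 = 207.709 sabins.
Net gain per m^2: Δα = 0.91 − 0.01 = 0.90.
Panel area = 207.709 / 0.90 = 230.8 m^2.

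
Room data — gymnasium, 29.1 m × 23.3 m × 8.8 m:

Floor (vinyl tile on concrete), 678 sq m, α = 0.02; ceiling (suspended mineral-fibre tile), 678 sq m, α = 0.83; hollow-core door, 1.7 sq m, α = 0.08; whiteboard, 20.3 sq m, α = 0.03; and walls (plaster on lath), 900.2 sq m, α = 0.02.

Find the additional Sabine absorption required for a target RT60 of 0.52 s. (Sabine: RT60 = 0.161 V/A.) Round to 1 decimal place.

Total absorption A₁ = 678·0.02 + 678·0.83 + 1.7·0.08 + 20.3·0.03 + 900.2·0.02
  = 13.560 + 562.740 + 0.136 + 0.609 + 18.004 = 595.049 sq m sabins.
For T = 0.52 s, need A₂ = 0.161·V/T = 0.161·5966.664/0.52 = 1847.371 sabins.
ΔA = A₂ − A₁ = 1847.371 − 595.049 = 1252.3 sabins.

1252.3 sabins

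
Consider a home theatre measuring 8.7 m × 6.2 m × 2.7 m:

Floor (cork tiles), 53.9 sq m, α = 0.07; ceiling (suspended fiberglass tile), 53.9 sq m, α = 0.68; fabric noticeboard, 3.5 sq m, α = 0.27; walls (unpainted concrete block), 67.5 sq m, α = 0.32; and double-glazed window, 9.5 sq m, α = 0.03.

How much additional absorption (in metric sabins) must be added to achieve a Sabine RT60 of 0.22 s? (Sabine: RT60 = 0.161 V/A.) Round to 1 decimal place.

43.3 sabins

Summing Sᵢαᵢ: 3.773 + 36.652 + 0.945 + 21.600 + 0.285 → A₁ = 63.255 sabins.
Target A₂ = 0.161·145.638/0.22 = 106.581 sabins (V = 145.638 m³).
ΔA = A₂ − A₁ = 106.581 − 63.255 = 43.3 sabins.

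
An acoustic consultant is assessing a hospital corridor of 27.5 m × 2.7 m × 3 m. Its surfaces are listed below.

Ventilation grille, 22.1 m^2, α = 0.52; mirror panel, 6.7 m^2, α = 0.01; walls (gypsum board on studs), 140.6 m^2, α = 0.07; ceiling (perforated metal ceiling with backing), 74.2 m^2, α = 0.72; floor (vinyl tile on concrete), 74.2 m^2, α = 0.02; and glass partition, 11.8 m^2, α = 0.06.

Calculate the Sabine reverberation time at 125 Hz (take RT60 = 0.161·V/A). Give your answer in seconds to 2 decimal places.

0.47 s

Summing Sᵢαᵢ: 11.492 + 0.067 + 9.842 + 53.424 + 1.484 + 0.708 → A = 77.017 sabins.
Volume V = 27.5 × 2.7 × 3 = 222.75 m³.
Sabine: RT60 = 0.161 × 222.75 / 77.017 = 0.47 s.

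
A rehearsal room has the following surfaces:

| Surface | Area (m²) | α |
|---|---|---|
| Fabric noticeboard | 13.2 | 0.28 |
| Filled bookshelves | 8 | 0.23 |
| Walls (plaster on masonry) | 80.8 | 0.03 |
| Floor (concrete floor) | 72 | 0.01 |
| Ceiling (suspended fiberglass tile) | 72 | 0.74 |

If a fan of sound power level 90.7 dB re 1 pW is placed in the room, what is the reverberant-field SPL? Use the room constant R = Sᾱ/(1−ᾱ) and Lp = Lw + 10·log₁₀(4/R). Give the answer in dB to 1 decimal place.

77.5 dB

Σ(Sᵢαᵢ) = 13.2×0.28 + 8×0.23 + 80.8×0.03 + 72×0.01 + 72×0.74 = 61.960; total area S = 246.0 m².
ᾱ = 61.960/246.0 = 0.2519; R = Sᾱ/(1−ᾱ) = 61.960/(1−0.2519) = 82.823 m².
Lp = 90.7 + 10·log₁₀(4/82.823) = 90.7 + (-13.16) = 77.5 dB.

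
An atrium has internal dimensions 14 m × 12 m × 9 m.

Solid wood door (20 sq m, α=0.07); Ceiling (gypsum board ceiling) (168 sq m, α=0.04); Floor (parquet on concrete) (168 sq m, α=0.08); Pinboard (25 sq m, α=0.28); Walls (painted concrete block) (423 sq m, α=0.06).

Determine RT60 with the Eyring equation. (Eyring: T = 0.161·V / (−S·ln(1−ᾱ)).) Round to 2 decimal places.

4.36 sec

S = Σ Sᵢ = 804.0 sq m.
Absorption A = 20·0.07 + 168·0.04 + 168·0.08 + 25·0.28 + 423·0.06 = 53.940 sabins.
ᾱ = 53.940 / 804.0 = 0.0671.
−S·ln(1−ᾱ) = −804.0 × ln(1 − 0.0671) = 55.844.
V = 14 × 12 × 9 = 1512 m³.
RT60 = 0.161 × 1512 / 55.844 = 4.36 s.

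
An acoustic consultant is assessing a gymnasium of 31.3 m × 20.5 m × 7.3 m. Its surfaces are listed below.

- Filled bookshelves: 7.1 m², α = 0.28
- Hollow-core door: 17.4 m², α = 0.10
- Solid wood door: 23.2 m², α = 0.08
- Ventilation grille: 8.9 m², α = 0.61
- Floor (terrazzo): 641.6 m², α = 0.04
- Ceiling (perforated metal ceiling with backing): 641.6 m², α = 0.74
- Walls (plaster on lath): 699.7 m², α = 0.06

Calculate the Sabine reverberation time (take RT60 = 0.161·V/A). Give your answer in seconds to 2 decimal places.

1.36 s

A = Σ Sᵢαᵢ = 7.1×0.28 + 17.4×0.10 + 23.2×0.08 + 8.9×0.61 + 641.6×0.04 + 641.6×0.74 + 699.7×0.06 = 553.443 sabins.
Room volume: 4684.045 m³.
T = 0.161 V/A = 0.161·4684.045/553.443 = 1.36 s.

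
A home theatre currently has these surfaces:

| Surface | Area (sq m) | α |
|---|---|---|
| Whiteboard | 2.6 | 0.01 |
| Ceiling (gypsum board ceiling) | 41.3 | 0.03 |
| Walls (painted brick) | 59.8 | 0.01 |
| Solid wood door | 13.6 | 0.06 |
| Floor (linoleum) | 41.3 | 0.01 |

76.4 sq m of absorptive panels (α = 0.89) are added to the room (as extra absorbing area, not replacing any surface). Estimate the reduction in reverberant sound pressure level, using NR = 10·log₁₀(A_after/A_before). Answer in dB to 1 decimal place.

A_before = Σ Sᵢαᵢ = 2.6·0.01 + 41.3·0.03 + 59.8·0.01 + 13.6·0.06 + 41.3·0.01 = 3.092 sabins.
Treatment contributes 76.4·0.89 = 67.996 sabins.
New total A_after = 71.088 sabins.
NR = 10·log₁₀(71.088/3.092) = 13.6 dB.

13.6 dB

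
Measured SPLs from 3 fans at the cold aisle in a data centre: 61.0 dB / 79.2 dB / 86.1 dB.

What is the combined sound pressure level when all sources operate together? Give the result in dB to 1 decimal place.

86.9 dB

Converting to relative power and adding: 10^(61.0/10) + 10^(79.2/10) + 10^(86.1/10) = 4.918e+08.
Back to dB: 10·log₁₀ Σ = 86.9 dB.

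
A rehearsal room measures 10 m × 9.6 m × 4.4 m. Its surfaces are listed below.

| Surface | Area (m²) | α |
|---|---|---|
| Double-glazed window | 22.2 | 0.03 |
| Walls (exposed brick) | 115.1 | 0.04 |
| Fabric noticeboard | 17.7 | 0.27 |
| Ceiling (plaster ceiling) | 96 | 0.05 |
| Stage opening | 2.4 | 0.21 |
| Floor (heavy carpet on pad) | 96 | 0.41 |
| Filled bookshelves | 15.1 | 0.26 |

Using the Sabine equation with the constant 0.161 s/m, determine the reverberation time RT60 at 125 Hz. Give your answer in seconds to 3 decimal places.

Summing Sᵢαᵢ: 0.666 + 4.604 + 4.779 + 4.800 + 0.504 + 39.360 + 3.926 → A = 58.639 sabins.
Volume V = 10 × 9.6 × 4.4 = 422.4 m³.
T = 0.161 V/A = 0.161·422.4/58.639 = 1.160 s.

1.160 s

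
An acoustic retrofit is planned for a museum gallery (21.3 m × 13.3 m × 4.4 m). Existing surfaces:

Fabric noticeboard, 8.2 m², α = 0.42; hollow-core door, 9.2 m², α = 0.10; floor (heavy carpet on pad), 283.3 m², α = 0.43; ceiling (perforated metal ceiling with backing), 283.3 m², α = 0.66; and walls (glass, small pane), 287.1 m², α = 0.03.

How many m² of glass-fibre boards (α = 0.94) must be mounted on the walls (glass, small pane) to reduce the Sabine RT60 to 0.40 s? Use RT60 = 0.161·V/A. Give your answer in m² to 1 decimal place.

Total absorption A₁ = 8.2·0.42 + 9.2·0.10 + 283.3·0.43 + 283.3·0.66 + 287.1·0.03
  = 3.444 + 0.920 + 121.819 + 186.978 + 8.613 = 321.774 m² sabins.
V = 1246.476 m³. Target absorption A₂ = 0.161 × 1246.476 / 0.40 = 501.707 sabins.
Absorption to add: 501.707 − 321.774 = 179.933 sabins.
Net gain per m²: Δα = 0.94 − 0.03 = 0.91.
Area = ΔA/Δα = 179.933/0.91 = 197.7 m².

197.7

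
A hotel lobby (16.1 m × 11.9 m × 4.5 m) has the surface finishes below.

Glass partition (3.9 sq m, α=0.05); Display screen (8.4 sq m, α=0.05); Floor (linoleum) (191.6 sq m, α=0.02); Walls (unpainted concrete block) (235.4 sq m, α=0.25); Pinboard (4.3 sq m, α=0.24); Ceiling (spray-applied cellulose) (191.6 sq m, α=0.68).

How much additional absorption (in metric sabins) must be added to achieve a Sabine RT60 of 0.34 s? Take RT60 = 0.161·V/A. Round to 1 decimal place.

213.6 sabins

Total absorption A₁ = 3.9·0.05 + 8.4·0.05 + 191.6·0.02 + 235.4·0.25 + 4.3·0.24 + 191.6·0.68
  = 0.195 + 0.420 + 3.832 + 58.850 + 1.032 + 130.288 = 194.617 sq m sabins.
Target A₂ = 0.161·862.155/0.34 = 408.256 sabins (V = 862.155 m³).
ΔA = A₂ − A₁ = 408.256 − 194.617 = 213.6 sabins.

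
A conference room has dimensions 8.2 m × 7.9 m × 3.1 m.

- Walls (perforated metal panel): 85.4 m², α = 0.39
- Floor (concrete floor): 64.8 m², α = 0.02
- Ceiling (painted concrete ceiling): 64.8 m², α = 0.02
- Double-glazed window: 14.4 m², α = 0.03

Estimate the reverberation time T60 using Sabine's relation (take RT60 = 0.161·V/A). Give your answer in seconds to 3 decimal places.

0.890 seconds

A = Σ Sᵢαᵢ = 85.4*0.39 + 64.8*0.02 + 64.8*0.02 + 14.4*0.03 = 36.330 sabins.
Room volume: 200.818 m³.
T = 0.161 V/A = 0.161·200.818/36.330 = 0.890 s.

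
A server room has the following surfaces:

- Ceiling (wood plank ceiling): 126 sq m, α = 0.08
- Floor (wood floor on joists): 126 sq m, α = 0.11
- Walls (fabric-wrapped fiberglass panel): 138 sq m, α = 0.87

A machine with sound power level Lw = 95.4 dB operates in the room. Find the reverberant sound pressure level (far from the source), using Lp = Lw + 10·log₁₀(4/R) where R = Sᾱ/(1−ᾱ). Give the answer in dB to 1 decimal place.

Σ(Sᵢαᵢ) = 126·0.08 + 126·0.11 + 138·0.87 = 144.000; total area S = 390.0 sq m.
ᾱ = 144.000/390.0 = 0.3692; R = Sᾱ/(1−ᾱ) = 144.000/(1−0.3692) = 228.282 sq m.
Lp = Lw + 10 log₁₀(4/R) = 95.4 -17.56 = 77.8 dB.

77.8 dB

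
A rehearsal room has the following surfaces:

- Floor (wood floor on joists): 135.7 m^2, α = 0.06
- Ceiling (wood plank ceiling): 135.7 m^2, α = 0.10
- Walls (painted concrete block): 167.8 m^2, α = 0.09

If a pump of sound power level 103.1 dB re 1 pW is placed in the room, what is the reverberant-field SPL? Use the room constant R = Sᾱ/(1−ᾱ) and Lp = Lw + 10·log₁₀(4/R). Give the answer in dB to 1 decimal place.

93.1 dB

A = 36.814 sabins; S = 439.2 m^2.
ᾱ = 0.0838, so room constant R = A/(1−ᾱ) = 40.181 m^2.
Lp = 103.1 + 10·log₁₀(4/40.181) = 103.1 + (-10.02) = 93.1 dB.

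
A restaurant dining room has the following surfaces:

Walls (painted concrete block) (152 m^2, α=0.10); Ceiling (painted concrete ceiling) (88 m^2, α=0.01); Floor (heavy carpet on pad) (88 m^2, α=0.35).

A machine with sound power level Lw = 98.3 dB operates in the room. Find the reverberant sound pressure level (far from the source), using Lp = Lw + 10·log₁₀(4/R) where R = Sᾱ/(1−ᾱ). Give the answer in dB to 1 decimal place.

86.9 dB

A = 46.880 sabins; S = 328.0 m^2.
ᾱ = 46.880/328.0 = 0.1429; R = Sᾱ/(1−ᾱ) = 46.880/(1−0.1429) = 54.696 m^2.
Lp = 98.3 + 10·log₁₀(4/54.696) = 98.3 + (-11.36) = 86.9 dB.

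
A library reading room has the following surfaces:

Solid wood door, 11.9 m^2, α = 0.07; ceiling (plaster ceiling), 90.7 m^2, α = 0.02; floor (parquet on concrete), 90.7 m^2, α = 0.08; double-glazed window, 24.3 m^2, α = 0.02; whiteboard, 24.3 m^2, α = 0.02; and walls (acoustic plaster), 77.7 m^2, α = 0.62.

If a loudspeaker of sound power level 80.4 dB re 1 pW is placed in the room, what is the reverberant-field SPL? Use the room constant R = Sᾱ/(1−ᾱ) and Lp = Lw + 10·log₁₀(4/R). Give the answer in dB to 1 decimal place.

67.8 dB

A = 59.049 sabins; S = 319.6 m^2.
ᾱ = 59.049/319.6 = 0.1848; R = Sᾱ/(1−ᾱ) = 59.049/(1−0.1848) = 72.435 m^2.
Lp = Lw + 10 log₁₀(4/R) = 80.4 -12.58 = 67.8 dB.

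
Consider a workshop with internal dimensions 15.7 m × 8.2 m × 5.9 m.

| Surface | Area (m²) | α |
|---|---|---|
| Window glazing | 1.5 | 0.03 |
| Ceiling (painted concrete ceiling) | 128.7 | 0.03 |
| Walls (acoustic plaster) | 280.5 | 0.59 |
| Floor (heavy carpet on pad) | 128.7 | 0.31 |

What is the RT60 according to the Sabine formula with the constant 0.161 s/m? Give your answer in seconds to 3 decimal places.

0.584 s

Equivalent absorption area: A = 1.5×0.03 + 128.7×0.03 + 280.5×0.59 + 128.7×0.31 = 209.298 m².
Room volume: 759.566 m³.
Sabine: RT60 = 0.161 × 759.566 / 209.298 = 0.584 s.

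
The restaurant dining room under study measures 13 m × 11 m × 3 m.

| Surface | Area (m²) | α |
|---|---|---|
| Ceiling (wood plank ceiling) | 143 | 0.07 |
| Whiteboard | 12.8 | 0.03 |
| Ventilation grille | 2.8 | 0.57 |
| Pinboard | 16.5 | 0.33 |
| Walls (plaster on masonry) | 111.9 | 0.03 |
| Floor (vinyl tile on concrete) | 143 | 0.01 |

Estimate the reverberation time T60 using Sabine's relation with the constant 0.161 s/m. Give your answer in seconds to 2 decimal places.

Summing Sᵢαᵢ: 10.010 + 0.384 + 1.596 + 5.445 + 3.357 + 1.430 → A = 22.222 sabins.
Volume V = 13 × 11 × 3 = 429 m³.
RT60 = 0.161 · V / A = 0.161 × 429 / 22.222 = 3.11 s.

3.11 s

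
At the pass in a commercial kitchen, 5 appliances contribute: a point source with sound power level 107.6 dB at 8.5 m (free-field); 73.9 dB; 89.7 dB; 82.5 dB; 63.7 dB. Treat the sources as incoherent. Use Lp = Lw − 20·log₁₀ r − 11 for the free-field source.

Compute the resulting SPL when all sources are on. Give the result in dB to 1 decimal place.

90.8 dB

Source at 8.5 m: Lp = 107.6 − 20·log₁₀(8.5) − 11 = 78.0 dB.
Converting to relative power and adding: 10^(78.0/10) + 10^(73.9/10) + 10^(89.7/10) + 10^(82.5/10) + 10^(63.7/10) = 1.201e+09.
L_total = 10·log₁₀(1.201e+09) = 90.8 dB.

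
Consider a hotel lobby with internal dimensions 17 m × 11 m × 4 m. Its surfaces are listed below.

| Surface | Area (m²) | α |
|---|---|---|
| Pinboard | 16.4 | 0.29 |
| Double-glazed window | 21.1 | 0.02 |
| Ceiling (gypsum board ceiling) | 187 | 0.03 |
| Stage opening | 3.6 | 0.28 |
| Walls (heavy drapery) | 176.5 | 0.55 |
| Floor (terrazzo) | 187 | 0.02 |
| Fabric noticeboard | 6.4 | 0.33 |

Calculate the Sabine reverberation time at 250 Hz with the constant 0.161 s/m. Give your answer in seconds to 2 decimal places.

1.05 s

Total absorption A = 16.4·0.29 + 21.1·0.02 + 187·0.03 + 3.6·0.28 + 176.5·0.55 + 187·0.02 + 6.4·0.33
  = 4.756 + 0.422 + 5.610 + 1.008 + 97.075 + 3.740 + 2.112 = 114.723 m² sabins.
Volume V = 17 × 11 × 4 = 748 m³.
RT60 = 0.161 · V / A = 0.161 × 748 / 114.723 = 1.05 s.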